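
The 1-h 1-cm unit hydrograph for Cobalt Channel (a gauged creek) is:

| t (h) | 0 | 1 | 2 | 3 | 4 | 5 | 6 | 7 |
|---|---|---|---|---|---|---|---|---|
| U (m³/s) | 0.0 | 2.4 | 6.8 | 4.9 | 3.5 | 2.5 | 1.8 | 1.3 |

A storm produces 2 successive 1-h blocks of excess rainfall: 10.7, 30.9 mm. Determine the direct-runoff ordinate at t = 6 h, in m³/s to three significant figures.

By discrete convolution, Q_j = Σ (P_i / 10 mm) · U_{j−i}.
At t = 6 h (j=6): Q = (10.7/10)·1.8 + (30.9/10)·2.5 = 9.65 m³/s.

Q ≈ 9.65 m³/s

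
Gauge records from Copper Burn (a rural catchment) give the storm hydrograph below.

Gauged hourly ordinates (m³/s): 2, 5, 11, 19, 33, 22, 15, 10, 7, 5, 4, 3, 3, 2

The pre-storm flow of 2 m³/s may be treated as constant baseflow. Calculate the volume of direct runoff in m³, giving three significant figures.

V ≈ 4.07 × 10^5 m³

Direct-runoff ordinates (Q − Q_b): 0.0, 3.0, 9.0, 17.0, 31.0, 20.0, 13.0, 8.0, 5.0, 3.0, 2.0, 1.0, 1.0, 0.0 m³/s.
ΣQ_DR = 113.0 m³/s.
With Δt = 1 h = 3600 s, V = ΣQ_DR · Δt = 113.0 × 3600 = 4.07 × 10^5 m³.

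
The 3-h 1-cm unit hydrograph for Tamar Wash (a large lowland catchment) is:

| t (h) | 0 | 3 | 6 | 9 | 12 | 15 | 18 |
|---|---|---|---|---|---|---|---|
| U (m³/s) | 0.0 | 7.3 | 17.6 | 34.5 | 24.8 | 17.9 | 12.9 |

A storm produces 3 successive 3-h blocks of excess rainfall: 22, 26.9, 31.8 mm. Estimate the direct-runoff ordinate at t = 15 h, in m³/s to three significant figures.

By discrete convolution, Q_j = Σ (P_i / 10 mm) · U_{j−i}.
At t = 15 h (j=5): Q = (22/10)·17.9 + (26.9/10)·24.8 + (31.8/10)·34.5 = 216 m³/s.

Q ≈ 216 m³/s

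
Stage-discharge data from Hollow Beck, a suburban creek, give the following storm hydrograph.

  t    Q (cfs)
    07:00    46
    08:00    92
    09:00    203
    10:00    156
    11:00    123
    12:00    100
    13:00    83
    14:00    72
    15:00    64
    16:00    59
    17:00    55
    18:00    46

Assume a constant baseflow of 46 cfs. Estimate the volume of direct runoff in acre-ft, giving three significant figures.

Direct-runoff ordinates (Q − Q_b): 0.0, 46.0, 157.0, 110.0, 77.0, 54.0, 37.0, 26.0, 18.0, 13.0, 9.0, 0.0 cfs.
ΣQ_DR = 547.0 cfs.
With Δt = 1 h = 3600 s, V = ΣQ_DR · Δt = 547.0 × 3600 = 1.97 × 10^6 ft³ = 45.2 acre-ft.

V ≈ 45.2 acre-ft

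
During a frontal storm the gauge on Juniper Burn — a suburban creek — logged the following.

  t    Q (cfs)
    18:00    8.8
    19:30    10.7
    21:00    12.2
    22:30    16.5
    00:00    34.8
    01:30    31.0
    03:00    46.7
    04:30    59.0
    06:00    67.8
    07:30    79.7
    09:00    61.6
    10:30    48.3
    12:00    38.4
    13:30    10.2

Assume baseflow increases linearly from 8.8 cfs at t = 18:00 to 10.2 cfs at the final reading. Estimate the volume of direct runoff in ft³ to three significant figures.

Direct-runoff ordinates (Q − Q_b): 0.00, 1.79, 3.18, 7.38, 25.57, 21.66, 37.25, 49.45, 58.14, 69.93, 51.72, 38.32, 28.31, 0.00 cfs.
ΣQ_DR = 392.7 cfs.
With Δt = 1.5 h = 5400 s, V = ΣQ_DR · Δt = 392.7 × 5400 = 2.12 × 10^6 ft³.

V ≈ 2.12 × 10^6 ft³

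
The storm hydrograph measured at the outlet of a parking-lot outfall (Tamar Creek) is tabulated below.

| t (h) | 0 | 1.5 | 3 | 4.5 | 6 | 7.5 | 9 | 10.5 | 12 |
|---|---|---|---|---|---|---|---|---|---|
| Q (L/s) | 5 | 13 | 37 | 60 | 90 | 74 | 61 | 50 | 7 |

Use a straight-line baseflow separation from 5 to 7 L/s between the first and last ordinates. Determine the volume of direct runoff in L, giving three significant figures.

Direct-runoff ordinates (Q − Q_b): 0.00, 7.75, 31.50, 54.25, 84.00, 67.75, 54.50, 43.25, 0.00 L/s.
ΣQ_DR = 343.0 L/s.
With Δt = 1.5 h = 5400 s, V = ΣQ_DR · Δt = 343.0 × 5400 = 1.85 × 10^6 L.

V ≈ 1.85 × 10^6 L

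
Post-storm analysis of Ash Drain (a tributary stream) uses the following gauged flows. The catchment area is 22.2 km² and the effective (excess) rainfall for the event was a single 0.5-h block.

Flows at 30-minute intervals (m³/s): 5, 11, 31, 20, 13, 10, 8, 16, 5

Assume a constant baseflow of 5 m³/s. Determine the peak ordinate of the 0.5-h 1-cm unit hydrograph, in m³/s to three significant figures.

U_p ≈ 43.3 m³/s

Direct runoff: 0.0, 6.0, 26.0, 15.0, 8.0, 5.0, 3.0, 11.0, 0.0 m³/s; ΣQ_DR = 74.00 m³/s, peak = 26.0 m³/s.
Runoff depth d = ΣQ_DR·Δt / A = 74.00 × 1800 / (22.2 km²) = 6.000 mm.
The 1-cm UH is the DRH scaled by (10 mm)/d, so U_p = 26.0 × 10/6.000 = 43.3 m³/s.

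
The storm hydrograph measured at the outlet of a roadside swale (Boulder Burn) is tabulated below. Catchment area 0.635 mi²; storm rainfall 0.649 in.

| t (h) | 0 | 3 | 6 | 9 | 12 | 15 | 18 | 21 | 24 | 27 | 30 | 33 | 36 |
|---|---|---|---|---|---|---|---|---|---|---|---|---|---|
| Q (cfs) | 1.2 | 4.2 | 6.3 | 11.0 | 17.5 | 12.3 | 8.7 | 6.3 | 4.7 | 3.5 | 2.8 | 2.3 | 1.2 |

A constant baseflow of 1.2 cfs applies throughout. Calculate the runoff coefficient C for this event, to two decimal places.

C ≈ 0.75

ΣQ_DR = 66.40 cfs; V = ΣQ_DR·Δt = 7.171 × 10^5 ft³.
Runoff depth d = V / A = 0.4861 in.
C = d / P = 0.4861 / 0.649 = 0.75.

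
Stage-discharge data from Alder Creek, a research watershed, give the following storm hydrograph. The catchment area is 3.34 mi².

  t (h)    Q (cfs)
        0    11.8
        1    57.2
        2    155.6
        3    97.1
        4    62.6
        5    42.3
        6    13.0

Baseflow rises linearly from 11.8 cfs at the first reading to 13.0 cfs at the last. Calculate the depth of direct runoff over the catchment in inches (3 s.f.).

d ≈ 0.164 in

Direct runoff: 0.00, 45.20, 143.40, 84.70, 50.00, 29.50, 0.00 cfs; ΣQ_DR = 352.8 cfs.
V = ΣQ_DR · Δt = 352.8 × 3600 s = 1.270 × 10^6 ft³.
Over A = 3.34 mi², depth = V / A = 0.164 in.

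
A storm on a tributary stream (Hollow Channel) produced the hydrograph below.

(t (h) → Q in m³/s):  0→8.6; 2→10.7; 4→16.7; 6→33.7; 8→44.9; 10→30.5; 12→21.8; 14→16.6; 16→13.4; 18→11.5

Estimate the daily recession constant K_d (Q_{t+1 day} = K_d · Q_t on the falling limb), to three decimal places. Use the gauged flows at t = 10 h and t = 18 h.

K_d ≈ 0.054

Between t = 10 h and t = 18 h the flow falls from 30.5 to 11.5 m³/s over 4×2 h = 8 h.
Per-interval ratio K = (11.5/30.5)^(1/4) = 0.7836; K_d = K^(24/2) = 0.054.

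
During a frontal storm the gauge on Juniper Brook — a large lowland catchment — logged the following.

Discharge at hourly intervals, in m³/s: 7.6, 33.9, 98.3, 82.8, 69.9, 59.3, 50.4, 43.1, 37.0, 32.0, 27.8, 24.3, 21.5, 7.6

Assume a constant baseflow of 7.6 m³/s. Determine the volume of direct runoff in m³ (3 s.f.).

Direct-runoff ordinates (Q − Q_b): 0.0, 26.3, 90.7, 75.2, 62.3, 51.7, 42.8, 35.5, 29.4, 24.4, 20.2, 16.7, 13.9, 0.0 m³/s.
ΣQ_DR = 489.1 m³/s.
With Δt = 1 h = 3600 s, V = ΣQ_DR · Δt = 489.1 × 3600 = 1.76 × 10^6 m³.

V ≈ 1.76 × 10^6 m³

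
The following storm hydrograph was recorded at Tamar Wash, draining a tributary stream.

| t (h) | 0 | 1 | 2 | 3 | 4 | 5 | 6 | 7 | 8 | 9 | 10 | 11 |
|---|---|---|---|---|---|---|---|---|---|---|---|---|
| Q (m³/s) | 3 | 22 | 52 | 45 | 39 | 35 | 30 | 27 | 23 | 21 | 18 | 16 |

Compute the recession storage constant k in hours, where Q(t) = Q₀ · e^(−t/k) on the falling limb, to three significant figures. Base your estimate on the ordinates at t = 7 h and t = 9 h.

On the falling limb, Q drops from 27 to 21 m³/s between t = 7 h and t = 9 h (Δt = 2 h).
k = −Δt / ln(Q₂/Q₁) = −2 / ln(21/27) = 7.96 h.

k ≈ 7.96 h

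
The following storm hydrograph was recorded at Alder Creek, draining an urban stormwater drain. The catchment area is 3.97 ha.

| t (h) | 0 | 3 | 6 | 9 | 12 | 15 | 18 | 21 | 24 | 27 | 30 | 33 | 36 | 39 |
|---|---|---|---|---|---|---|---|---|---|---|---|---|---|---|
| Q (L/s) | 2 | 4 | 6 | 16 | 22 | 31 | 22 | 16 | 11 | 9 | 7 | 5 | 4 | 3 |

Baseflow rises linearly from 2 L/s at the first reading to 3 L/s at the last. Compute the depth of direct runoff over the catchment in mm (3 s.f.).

Direct runoff: 0.00, 1.92, 3.85, 13.77, 19.69, 28.62, 19.54, 13.46, 8.38, 6.31, 4.23, 2.15, 1.08, 0.00 L/s; ΣQ_DR = 123.0 L/s.
V = ΣQ_DR · Δt = 123.0 × 10800 s = 1.328 × 10^6 L.
Over A = 3.97 ha, depth = V / A = 33.5 mm.

d ≈ 33.5 mm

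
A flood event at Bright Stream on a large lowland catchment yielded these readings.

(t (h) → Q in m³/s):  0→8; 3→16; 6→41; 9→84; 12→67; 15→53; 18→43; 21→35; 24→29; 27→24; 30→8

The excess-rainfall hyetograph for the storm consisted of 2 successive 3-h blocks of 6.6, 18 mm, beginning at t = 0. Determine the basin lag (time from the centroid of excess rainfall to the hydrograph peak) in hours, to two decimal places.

t_L ≈ 5.30 h

Centroid of excess rainfall: t_c = Σ P_i·t̄_i / ΣP_i = 3.6951 h (block centres at 1.5, 4.5 h).
Hydrograph peak occurs at t = 9 h, so basin lag t_L = 9 − 3.6951 = 5.30 h.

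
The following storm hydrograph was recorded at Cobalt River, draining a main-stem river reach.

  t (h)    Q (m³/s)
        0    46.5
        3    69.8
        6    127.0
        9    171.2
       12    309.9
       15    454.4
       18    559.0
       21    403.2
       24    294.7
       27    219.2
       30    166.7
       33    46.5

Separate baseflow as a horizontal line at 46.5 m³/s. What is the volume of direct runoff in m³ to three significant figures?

Direct-runoff ordinates (Q − Q_b): 0.0, 23.3, 80.5, 124.7, 263.4, 407.9, 512.5, 356.7, 248.2, 172.7, 120.2, 0.0 m³/s.
ΣQ_DR = 2310 m³/s.
With Δt = 3 h = 10800 s, V = ΣQ_DR · Δt = 2310 × 10800 = 2.49 × 10^7 m³.

V ≈ 2.49 × 10^7 m³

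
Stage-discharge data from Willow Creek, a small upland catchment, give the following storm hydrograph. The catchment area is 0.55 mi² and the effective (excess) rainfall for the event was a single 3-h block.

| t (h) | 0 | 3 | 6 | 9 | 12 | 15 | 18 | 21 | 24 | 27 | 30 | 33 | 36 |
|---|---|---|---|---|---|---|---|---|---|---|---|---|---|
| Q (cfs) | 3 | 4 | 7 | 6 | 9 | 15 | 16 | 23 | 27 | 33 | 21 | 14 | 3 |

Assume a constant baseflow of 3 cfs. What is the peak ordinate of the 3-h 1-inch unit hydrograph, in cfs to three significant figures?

U_p ≈ 25.0 cfs

Direct runoff: 0.0, 1.0, 4.0, 3.0, 6.0, 12.0, 13.0, 20.0, 24.0, 30.0, 18.0, 11.0, 0.0 cfs; ΣQ_DR = 142.0 cfs, peak = 30.0 cfs.
Runoff depth d = ΣQ_DR·Δt / A = 142.0 × 10800 / (0.55 mi²) = 1.200 in.
The 1-inch UH is the DRH scaled by (1 in)/d, so U_p = 30.0 × 1/1.200 = 25.0 cfs.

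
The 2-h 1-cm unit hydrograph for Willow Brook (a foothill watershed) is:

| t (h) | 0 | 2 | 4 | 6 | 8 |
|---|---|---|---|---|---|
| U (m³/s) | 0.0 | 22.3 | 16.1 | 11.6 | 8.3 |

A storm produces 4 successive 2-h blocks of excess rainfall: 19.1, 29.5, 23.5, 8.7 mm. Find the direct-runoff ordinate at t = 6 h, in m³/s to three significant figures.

Q ≈ 122 m³/s

By discrete convolution, Q_j = Σ (P_i / 10 mm) · U_{j−i}.
At t = 6 h (j=3): Q = (19.1/10)·11.6 + (29.5/10)·16.1 + (23.5/10)·22.3 + (8.7/10)·0.0 = 122 m³/s.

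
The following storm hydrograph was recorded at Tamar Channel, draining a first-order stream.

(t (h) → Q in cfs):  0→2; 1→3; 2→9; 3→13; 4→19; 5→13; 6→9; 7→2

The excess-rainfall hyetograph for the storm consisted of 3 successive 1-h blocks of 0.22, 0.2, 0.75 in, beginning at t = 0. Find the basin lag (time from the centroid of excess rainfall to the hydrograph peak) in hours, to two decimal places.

t_L ≈ 2.05 h

Centroid of excess rainfall: t_c = Σ P_i·t̄_i / ΣP_i = 1.9530 h (block centres at 0.5, 1.5, 2.5 h).
Hydrograph peak occurs at t = 4 h, so basin lag t_L = 4 − 1.9530 = 2.05 h.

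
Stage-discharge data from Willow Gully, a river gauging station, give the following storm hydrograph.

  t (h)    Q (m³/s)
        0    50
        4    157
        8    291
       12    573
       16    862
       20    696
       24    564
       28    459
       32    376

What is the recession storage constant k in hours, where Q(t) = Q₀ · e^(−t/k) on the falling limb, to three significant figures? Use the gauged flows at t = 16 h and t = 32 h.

On the falling limb, Q drops from 862 to 376 m³/s between t = 16 h and t = 32 h (Δt = 16 h).
k = −Δt / ln(Q₂/Q₁) = −16 / ln(376/862) = 19.3 h.

k ≈ 19.3 h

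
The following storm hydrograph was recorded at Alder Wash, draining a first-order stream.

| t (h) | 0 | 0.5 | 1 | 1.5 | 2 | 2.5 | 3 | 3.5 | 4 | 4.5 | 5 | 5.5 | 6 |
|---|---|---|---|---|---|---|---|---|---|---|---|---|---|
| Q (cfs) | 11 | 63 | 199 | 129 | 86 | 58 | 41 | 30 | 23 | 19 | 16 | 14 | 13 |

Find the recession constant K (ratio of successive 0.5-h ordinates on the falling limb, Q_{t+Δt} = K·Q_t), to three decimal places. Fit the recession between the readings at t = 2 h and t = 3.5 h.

Using the recession-limb readings at t = 2 h and t = 3.5 h: Q falls from 86 to 30 cfs over 3 intervals.
K = (Q₂/Q₁)^(1/3) = (30/86)^(1/3) = 0.704.

K ≈ 0.704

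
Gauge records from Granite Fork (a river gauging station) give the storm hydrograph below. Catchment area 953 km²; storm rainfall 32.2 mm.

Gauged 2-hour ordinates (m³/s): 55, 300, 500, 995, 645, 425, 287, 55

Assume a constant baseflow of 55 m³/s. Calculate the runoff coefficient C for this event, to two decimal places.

C ≈ 0.66

ΣQ_DR = 2822 m³/s; V = ΣQ_DR·Δt = 2.032 × 10^7 m³.
Runoff depth d = V / A = 21.32 mm.
C = d / P = 21.32 / 32.2 = 0.66.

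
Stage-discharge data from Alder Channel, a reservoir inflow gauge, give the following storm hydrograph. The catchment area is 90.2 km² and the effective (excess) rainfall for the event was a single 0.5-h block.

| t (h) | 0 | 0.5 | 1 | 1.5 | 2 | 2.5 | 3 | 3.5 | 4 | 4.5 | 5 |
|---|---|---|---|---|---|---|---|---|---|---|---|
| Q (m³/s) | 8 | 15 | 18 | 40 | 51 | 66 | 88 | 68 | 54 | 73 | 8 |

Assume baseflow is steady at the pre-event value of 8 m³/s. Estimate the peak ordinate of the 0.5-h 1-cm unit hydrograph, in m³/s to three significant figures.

U_p ≈ 100 m³/s

Direct runoff: 0.0, 7.0, 10.0, 32.0, 43.0, 58.0, 80.0, 60.0, 46.0, 65.0, 0.0 m³/s; ΣQ_DR = 401.0 m³/s, peak = 80.0 m³/s.
Runoff depth d = ΣQ_DR·Δt / A = 401.0 × 1800 / (90.2 km²) = 8.002 mm.
The 1-cm UH is the DRH scaled by (10 mm)/d, so U_p = 80.0 × 10/8.002 = 100 m³/s.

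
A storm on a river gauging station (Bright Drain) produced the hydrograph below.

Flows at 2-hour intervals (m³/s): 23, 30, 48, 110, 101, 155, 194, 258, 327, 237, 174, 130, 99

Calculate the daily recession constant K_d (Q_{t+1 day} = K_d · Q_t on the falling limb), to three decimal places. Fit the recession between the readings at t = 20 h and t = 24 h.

Between t = 20 h and t = 24 h the flow falls from 174 to 99 m³/s over 2×2 h = 4 h.
Per-interval ratio K = (99/174)^(1/2) = 0.7543; K_d = K^(24/2) = 0.034.

K_d ≈ 0.034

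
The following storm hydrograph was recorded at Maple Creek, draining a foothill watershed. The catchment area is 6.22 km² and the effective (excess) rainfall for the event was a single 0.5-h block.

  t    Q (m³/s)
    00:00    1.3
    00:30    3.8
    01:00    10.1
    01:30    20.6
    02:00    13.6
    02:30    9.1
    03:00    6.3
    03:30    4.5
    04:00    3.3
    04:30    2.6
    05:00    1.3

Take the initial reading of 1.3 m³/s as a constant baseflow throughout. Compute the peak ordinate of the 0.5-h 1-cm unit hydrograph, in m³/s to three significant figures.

Direct runoff: 0.0, 2.5, 8.8, 19.3, 12.3, 7.8, 5.0, 3.2, 2.0, 1.3, 0.0 m³/s; ΣQ_DR = 62.20 m³/s, peak = 19.3 m³/s.
Runoff depth d = ΣQ_DR·Δt / A = 62.20 × 1800 / (6.22 km²) = 18.00 mm.
The 1-cm UH is the DRH scaled by (10 mm)/d, so U_p = 19.3 × 10/18.00 = 10.7 m³/s.

U_p ≈ 10.7 m³/s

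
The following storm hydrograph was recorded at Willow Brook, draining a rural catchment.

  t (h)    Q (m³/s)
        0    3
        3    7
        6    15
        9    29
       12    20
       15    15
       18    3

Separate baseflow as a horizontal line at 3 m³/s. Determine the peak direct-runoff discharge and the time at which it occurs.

Q_p = 26.0 m³/s at t = 9 h

Subtracting baseflow gives direct-runoff ordinates: 0.0, 4.0, 12.0, 26.0, 17.0, 12.0, 0.0 m³/s.
The maximum is 26.0 m³/s, occurring at the reading for t = 9 h.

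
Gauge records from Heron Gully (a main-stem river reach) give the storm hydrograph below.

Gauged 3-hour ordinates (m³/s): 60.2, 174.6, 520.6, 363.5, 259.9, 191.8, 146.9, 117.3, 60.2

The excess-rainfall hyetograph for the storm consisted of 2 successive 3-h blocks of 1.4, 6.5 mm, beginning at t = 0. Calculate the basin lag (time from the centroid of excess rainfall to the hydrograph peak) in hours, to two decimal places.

Centroid of excess rainfall: t_c = Σ P_i·t̄_i / ΣP_i = 3.9684 h (block centres at 1.5, 4.5 h).
Hydrograph peak occurs at t = 6 h, so basin lag t_L = 6 − 3.9684 = 2.03 h.

t_L ≈ 2.03 h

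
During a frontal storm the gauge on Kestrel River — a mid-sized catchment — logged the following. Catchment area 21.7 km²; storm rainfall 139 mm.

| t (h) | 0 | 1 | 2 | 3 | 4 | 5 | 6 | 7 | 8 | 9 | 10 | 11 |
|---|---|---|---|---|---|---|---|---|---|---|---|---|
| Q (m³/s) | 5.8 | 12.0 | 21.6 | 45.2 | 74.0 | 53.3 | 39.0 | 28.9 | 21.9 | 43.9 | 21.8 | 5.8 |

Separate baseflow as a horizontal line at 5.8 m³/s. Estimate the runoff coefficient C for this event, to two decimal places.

C ≈ 0.36

ΣQ_DR = 303.6 m³/s; V = ΣQ_DR·Δt = 1.093 × 10^6 m³.
Runoff depth d = V / A = 50.37 mm.
C = d / P = 50.37 / 139 = 0.36.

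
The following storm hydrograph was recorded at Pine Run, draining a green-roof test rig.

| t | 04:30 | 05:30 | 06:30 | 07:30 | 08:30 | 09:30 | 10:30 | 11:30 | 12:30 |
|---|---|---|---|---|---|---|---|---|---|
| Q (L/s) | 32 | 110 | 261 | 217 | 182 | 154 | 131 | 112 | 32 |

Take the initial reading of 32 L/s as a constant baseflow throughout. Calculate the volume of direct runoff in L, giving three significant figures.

V ≈ 3.39 × 10^6 L

Direct-runoff ordinates (Q − Q_b): 0.0, 78.0, 229.0, 185.0, 150.0, 122.0, 99.0, 80.0, 0.0 L/s.
ΣQ_DR = 943.0 L/s.
With Δt = 1 h = 3600 s, V = ΣQ_DR · Δt = 943.0 × 3600 = 3.39 × 10^6 L.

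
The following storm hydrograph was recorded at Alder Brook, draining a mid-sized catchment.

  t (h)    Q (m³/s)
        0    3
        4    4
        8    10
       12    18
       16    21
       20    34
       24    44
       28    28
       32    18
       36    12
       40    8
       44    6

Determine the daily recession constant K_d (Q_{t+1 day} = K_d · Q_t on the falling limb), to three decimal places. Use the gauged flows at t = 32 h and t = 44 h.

K_d ≈ 0.111

Between t = 32 h and t = 44 h the flow falls from 18 to 6 m³/s over 3×4 h = 12 h.
Per-interval ratio K = (6/18)^(1/3) = 0.6934; K_d = K^(24/4) = 0.111.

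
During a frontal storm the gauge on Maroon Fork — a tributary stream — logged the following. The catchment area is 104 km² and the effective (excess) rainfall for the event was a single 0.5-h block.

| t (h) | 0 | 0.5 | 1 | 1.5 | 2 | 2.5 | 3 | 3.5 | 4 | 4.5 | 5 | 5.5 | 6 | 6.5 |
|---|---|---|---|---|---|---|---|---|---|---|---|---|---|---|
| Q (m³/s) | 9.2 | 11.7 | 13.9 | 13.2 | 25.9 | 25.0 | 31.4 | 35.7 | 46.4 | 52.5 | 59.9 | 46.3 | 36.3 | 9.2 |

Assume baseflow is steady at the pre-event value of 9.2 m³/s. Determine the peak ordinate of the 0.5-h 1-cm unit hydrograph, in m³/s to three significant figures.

U_p ≈ 102 m³/s

Direct runoff: 0.0, 2.5, 4.7, 4.0, 16.7, 15.8, 22.2, 26.5, 37.2, 43.3, 50.7, 37.1, 27.1, 0.0 m³/s; ΣQ_DR = 287.8 m³/s, peak = 50.7 m³/s.
Runoff depth d = ΣQ_DR·Δt / A = 287.8 × 1800 / (104 km²) = 4.981 mm.
The 1-cm UH is the DRH scaled by (10 mm)/d, so U_p = 50.7 × 10/4.981 = 102 m³/s.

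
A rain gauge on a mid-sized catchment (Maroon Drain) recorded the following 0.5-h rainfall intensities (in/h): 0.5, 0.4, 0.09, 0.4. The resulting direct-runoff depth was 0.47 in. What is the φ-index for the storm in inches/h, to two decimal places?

Only the 3 blocks with intensity above φ contribute runoff: 0.5, 0.4, 0.4 in/h.
Σ(I−φ)·Δt = d  ⇒  (0.5+0.4+0.4 − 3φ)·0.5 = 0.47
φ = (1.300 − 0.47/0.5) / 3 = 0.12 in/h.

φ ≈ 0.12 in/h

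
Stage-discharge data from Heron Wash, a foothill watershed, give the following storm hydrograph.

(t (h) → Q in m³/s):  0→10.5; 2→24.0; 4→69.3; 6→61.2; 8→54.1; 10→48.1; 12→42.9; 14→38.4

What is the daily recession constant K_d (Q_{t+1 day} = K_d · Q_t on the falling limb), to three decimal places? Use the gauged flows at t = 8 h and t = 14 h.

K_d ≈ 0.254

Between t = 8 h and t = 14 h the flow falls from 54.1 to 38.4 m³/s over 3×2 h = 6 h.
Per-interval ratio K = (38.4/54.1)^(1/3) = 0.8920; K_d = K^(24/2) = 0.254.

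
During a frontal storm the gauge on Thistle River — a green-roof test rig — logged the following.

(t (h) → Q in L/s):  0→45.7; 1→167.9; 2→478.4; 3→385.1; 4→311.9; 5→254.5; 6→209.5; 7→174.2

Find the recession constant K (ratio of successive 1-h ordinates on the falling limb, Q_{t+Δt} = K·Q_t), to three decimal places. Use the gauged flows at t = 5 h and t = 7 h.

K ≈ 0.827

Using the recession-limb readings at t = 5 h and t = 7 h: Q falls from 254.5 to 174.2 L/s over 2 intervals.
K = (Q₂/Q₁)^(1/2) = (174.2/254.5)^(1/2) = 0.827.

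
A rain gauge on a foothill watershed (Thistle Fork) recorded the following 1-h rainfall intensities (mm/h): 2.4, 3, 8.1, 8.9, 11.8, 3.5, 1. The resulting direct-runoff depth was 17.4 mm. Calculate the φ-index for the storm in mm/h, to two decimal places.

Only the 3 blocks with intensity above φ contribute runoff: 8.1, 8.9, 11.8 mm/h.
Σ(I−φ)·Δt = d  ⇒  (8.1+8.9+11.8 − 3φ)·1 = 17.4
φ = (28.80 − 17.4/1) / 3 = 3.80 mm/h.

φ ≈ 3.80 mm/h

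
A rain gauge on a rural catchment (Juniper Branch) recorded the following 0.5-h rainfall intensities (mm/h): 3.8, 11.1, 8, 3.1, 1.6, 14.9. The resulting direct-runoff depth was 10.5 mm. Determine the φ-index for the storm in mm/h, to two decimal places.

Only the 3 blocks with intensity above φ contribute runoff: 11.1, 8, 14.9 mm/h.
Σ(I−φ)·Δt = d  ⇒  (11.1+8+14.9 − 3φ)·0.5 = 10.5
φ = (34.00 − 10.5/0.5) / 3 = 4.33 mm/h.

φ ≈ 4.33 mm/h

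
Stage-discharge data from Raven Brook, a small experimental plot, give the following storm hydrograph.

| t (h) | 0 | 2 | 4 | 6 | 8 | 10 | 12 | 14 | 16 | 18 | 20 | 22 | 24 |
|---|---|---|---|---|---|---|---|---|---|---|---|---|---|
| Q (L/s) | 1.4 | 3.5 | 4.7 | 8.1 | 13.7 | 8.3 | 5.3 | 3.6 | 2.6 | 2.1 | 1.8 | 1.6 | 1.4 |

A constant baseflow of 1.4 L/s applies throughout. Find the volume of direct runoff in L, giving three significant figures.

V ≈ 2.87 × 10^5 L

Direct-runoff ordinates (Q − Q_b): 0.0, 2.1, 3.3, 6.7, 12.3, 6.9, 3.9, 2.2, 1.2, 0.7, 0.4, 0.2, 0.0 L/s.
ΣQ_DR = 39.90 L/s.
With Δt = 2 h = 7200 s, V = ΣQ_DR · Δt = 39.90 × 7200 = 2.87 × 10^5 L.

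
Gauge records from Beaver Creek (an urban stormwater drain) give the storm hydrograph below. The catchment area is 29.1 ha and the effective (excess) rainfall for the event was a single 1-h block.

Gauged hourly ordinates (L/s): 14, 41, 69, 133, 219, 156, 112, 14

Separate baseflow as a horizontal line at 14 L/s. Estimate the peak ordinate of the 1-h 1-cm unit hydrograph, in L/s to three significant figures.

U_p ≈ 257 L/s

Direct runoff: 0.0, 27.0, 55.0, 119.0, 205.0, 142.0, 98.0, 0.0 L/s; ΣQ_DR = 646.0 L/s, peak = 205.0 L/s.
Runoff depth d = ΣQ_DR·Δt / A = 646.0 × 3600 / (29.1 ha) = 7.992 mm.
The 1-cm UH is the DRH scaled by (10 mm)/d, so U_p = 205.0 × 10/7.992 = 257 L/s.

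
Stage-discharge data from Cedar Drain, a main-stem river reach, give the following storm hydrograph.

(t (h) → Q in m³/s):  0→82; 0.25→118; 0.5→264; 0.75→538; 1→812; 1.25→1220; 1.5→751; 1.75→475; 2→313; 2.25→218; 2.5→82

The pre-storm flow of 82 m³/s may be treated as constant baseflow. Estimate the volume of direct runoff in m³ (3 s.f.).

V ≈ 3.57 × 10^6 m³

Direct-runoff ordinates (Q − Q_b): 0.0, 36.0, 182.0, 456.0, 730.0, 1138.0, 669.0, 393.0, 231.0, 136.0, 0.0 m³/s.
ΣQ_DR = 3971 m³/s.
With Δt = 0.25 h = 900 s, V = ΣQ_DR · Δt = 3971 × 900 = 3.57 × 10^6 m³.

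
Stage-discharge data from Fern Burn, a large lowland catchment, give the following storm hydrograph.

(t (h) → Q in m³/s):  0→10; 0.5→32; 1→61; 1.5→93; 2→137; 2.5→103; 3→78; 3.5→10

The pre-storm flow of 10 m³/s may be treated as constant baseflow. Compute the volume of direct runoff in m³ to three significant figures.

V ≈ 7.99 × 10^5 m³

Direct-runoff ordinates (Q − Q_b): 0.0, 22.0, 51.0, 83.0, 127.0, 93.0, 68.0, 0.0 m³/s.
ΣQ_DR = 444.0 m³/s.
With Δt = 0.5 h = 1800 s, V = ΣQ_DR · Δt = 444.0 × 1800 = 7.99 × 10^5 m³.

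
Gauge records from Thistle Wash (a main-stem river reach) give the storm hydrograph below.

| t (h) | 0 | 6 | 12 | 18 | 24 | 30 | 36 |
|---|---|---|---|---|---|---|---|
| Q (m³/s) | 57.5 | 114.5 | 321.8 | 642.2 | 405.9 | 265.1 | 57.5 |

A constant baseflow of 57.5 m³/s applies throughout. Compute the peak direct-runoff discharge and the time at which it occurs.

Subtracting baseflow gives direct-runoff ordinates: 0.0, 57.0, 264.3, 584.7, 348.4, 207.6, 0.0 m³/s.
The maximum is 584.7 m³/s, occurring at the reading for t = 18 h.

Q_p = 584.7 m³/s at t = 18 h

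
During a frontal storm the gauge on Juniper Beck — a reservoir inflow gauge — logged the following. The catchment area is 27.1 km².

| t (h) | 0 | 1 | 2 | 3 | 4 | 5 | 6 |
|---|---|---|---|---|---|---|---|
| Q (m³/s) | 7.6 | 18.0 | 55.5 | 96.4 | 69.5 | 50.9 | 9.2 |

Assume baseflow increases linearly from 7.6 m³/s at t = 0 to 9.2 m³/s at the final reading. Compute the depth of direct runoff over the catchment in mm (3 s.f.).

d ≈ 33.0 mm

Direct runoff: 0.00, 10.13, 47.37, 88.00, 60.83, 41.97, 0.00 m³/s; ΣQ_DR = 248.3 m³/s.
V = ΣQ_DR · Δt = 248.3 × 3600 s = 8.939 × 10^5 m³.
Over A = 27.1 km², depth = V / A = 33.0 mm.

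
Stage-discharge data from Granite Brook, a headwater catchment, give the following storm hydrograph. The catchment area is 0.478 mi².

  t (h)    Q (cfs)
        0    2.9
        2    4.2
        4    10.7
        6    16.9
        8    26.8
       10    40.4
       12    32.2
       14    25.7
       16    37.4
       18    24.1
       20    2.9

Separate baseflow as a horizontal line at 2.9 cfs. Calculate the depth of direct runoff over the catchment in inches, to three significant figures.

d ≈ 1.25 in

Direct runoff: 0.0, 1.3, 7.8, 14.0, 23.9, 37.5, 29.3, 22.8, 34.5, 21.2, 0.0 cfs; ΣQ_DR = 192.3 cfs.
V = ΣQ_DR · Δt = 192.3 × 7200 s = 1.385 × 10^6 ft³.
Over A = 0.478 mi², depth = V / A = 1.25 in.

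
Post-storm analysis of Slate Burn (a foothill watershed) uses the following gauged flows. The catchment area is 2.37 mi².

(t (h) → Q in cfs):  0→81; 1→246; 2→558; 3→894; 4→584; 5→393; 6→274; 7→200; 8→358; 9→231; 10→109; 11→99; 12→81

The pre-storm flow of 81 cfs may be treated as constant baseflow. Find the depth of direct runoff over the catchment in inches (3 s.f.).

Direct runoff: 0.0, 165.0, 477.0, 813.0, 503.0, 312.0, 193.0, 119.0, 277.0, 150.0, 28.0, 18.0, 0.0 cfs; ΣQ_DR = 3055 cfs.
V = ΣQ_DR · Δt = 3055 × 3600 s = 1.100 × 10^7 ft³.
Over A = 2.37 mi², depth = V / A = 2.00 in.

d ≈ 2.00 in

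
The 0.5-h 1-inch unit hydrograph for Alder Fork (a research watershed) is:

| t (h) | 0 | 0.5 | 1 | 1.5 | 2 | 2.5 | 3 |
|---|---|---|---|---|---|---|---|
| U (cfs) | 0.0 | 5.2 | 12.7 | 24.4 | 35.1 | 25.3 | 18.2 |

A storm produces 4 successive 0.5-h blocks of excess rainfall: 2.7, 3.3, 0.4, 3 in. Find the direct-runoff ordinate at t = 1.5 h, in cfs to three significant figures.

Q ≈ 110 cfs

By discrete convolution, Q_j = Σ (P_i / 1 in) · U_{j−i}.
At t = 1.5 h (j=3): Q = (2.7/1)·24.4 + (3.3/1)·12.7 + (0.4/1)·5.2 + (3/1)·0.0 = 110 cfs.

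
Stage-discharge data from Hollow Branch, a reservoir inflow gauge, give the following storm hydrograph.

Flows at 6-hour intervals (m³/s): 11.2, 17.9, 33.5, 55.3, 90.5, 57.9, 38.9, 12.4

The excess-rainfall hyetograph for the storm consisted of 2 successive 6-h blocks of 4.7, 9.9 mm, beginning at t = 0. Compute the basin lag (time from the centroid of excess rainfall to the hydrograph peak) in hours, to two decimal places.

Centroid of excess rainfall: t_c = Σ P_i·t̄_i / ΣP_i = 7.0685 h (block centres at 3, 9 h).
Hydrograph peak occurs at t = 24 h, so basin lag t_L = 24 − 7.0685 = 16.93 h.

t_L ≈ 16.93 h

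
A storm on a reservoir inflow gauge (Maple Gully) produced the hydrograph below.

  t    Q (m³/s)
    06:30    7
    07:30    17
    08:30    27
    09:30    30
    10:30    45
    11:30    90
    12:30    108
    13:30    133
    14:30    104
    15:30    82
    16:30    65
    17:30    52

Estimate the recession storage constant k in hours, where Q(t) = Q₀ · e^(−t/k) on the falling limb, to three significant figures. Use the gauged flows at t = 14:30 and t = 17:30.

On the falling limb, Q drops from 104 to 52 m³/s between t = 14:30 and t = 17:30 (Δt = 3 h).
k = −Δt / ln(Q₂/Q₁) = −3 / ln(52/104) = 4.33 h.

k ≈ 4.33 h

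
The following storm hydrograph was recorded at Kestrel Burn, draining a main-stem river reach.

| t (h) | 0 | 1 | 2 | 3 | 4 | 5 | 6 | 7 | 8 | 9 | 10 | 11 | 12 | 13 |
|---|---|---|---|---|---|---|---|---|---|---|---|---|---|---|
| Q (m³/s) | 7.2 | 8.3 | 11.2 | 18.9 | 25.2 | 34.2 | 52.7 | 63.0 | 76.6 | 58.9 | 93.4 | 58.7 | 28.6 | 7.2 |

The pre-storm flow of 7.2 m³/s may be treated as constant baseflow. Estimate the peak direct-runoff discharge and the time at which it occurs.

Subtracting baseflow gives direct-runoff ordinates: 0.0, 1.1, 4.0, 11.7, 18.0, 27.0, 45.5, 55.8, 69.4, 51.7, 86.2, 51.5, 21.4, 0.0 m³/s.
The maximum is 86.2 m³/s, occurring at the reading for t = 10 h.

Q_p = 86.2 m³/s at t = 10 h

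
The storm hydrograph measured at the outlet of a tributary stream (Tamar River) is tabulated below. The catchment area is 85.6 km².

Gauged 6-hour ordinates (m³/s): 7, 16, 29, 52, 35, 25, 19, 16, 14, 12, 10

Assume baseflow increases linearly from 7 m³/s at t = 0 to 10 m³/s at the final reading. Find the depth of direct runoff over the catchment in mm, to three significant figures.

d ≈ 35.7 mm

Direct runoff: 0.00, 8.70, 21.40, 44.10, 26.80, 16.50, 10.20, 6.90, 4.60, 2.30, 0.00 m³/s; ΣQ_DR = 141.5 m³/s.
V = ΣQ_DR · Δt = 141.5 × 21600 s = 3.056 × 10^6 m³.
Over A = 85.6 km², depth = V / A = 35.7 mm.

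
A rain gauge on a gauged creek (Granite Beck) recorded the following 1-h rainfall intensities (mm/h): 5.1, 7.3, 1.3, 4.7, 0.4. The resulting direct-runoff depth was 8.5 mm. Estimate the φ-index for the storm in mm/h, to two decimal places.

Only the 3 blocks with intensity above φ contribute runoff: 5.1, 7.3, 4.7 mm/h.
Σ(I−φ)·Δt = d  ⇒  (5.1+7.3+4.7 − 3φ)·1 = 8.5
φ = (17.10 − 8.5/1) / 3 = 2.87 mm/h.

φ ≈ 2.87 mm/h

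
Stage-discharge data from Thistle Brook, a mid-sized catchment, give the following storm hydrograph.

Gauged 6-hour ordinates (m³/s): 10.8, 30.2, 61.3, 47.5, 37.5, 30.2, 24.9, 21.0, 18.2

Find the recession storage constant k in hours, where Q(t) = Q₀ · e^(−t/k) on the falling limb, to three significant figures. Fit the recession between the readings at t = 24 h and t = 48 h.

On the falling limb, Q drops from 37.5 to 18.2 m³/s between t = 24 h and t = 48 h (Δt = 24 h).
k = −Δt / ln(Q₂/Q₁) = −24 / ln(18.2/37.5) = 33.2 h.

k ≈ 33.2 h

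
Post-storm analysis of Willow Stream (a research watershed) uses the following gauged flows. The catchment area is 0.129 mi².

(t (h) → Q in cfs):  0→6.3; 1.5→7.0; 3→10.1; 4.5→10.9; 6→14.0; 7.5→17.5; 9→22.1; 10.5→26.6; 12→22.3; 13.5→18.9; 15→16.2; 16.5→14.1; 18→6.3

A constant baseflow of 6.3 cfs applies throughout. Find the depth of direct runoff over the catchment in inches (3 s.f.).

Direct runoff: 0.0, 0.7, 3.8, 4.6, 7.7, 11.2, 15.8, 20.3, 16.0, 12.6, 9.9, 7.8, 0.0 cfs; ΣQ_DR = 110.4 cfs.
V = ΣQ_DR · Δt = 110.4 × 5400 s = 5.962 × 10^5 ft³.
Over A = 0.129 mi², depth = V / A = 1.99 in.

d ≈ 1.99 in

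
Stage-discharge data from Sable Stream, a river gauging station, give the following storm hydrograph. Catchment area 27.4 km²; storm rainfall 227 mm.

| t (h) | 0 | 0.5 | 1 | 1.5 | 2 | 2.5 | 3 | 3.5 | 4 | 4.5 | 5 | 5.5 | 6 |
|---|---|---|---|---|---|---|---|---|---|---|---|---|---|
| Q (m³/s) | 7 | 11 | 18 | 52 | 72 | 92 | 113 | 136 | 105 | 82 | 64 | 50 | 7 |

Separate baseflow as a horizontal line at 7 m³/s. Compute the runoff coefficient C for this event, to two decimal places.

ΣQ_DR = 718.0 m³/s; V = ΣQ_DR·Δt = 1.292 × 10^6 m³.
Runoff depth d = V / A = 47.17 mm.
C = d / P = 47.17 / 227 = 0.21.

C ≈ 0.21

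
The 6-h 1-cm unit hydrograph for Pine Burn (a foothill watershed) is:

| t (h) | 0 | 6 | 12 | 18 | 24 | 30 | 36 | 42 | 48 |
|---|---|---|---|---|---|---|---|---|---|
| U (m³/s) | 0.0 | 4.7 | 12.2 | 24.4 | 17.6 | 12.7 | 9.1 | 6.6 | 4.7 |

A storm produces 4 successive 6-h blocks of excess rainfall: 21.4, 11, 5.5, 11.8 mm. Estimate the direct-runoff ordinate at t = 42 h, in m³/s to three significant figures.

Q ≈ 51.9 m³/s

By discrete convolution, Q_j = Σ (P_i / 10 mm) · U_{j−i}.
At t = 42 h (j=7): Q = (21.4/10)·6.6 + (11/10)·9.1 + (5.5/10)·12.7 + (11.8/10)·17.6 = 51.9 m³/s.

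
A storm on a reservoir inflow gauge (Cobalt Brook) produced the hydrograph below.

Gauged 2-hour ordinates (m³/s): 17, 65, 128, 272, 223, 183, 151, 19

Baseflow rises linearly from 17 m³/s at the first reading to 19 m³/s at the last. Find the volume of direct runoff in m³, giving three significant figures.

V ≈ 6.58 × 10^6 m³

Direct-runoff ordinates (Q − Q_b): 0.00, 47.71, 110.43, 254.14, 204.86, 164.57, 132.29, 0.00 m³/s.
ΣQ_DR = 914.0 m³/s.
With Δt = 2 h = 7200 s, V = ΣQ_DR · Δt = 914.0 × 7200 = 6.58 × 10^6 m³.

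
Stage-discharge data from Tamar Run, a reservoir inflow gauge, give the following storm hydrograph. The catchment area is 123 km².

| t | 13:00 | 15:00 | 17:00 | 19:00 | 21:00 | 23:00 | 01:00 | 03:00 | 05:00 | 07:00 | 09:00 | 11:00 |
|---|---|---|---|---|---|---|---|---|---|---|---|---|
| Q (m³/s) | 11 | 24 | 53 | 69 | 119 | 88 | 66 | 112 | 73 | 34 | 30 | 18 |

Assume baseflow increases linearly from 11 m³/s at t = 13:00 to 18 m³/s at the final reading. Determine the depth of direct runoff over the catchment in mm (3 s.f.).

d ≈ 30.6 mm

Direct runoff: 0.00, 12.36, 40.73, 56.09, 105.45, 73.82, 51.18, 96.55, 56.91, 17.27, 12.64, 0.00 m³/s; ΣQ_DR = 523.0 m³/s.
V = ΣQ_DR · Δt = 523.0 × 7200 s = 3.766 × 10^6 m³.
Over A = 123 km², depth = V / A = 30.6 mm.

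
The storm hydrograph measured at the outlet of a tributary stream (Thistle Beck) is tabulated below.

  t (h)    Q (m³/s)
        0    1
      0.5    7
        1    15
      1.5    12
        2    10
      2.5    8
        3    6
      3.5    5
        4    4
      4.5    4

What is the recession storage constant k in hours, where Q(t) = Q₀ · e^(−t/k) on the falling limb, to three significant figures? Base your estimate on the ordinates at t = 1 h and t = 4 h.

k ≈ 2.27 h

On the falling limb, Q drops from 15 to 4 m³/s between t = 1 h and t = 4 h (Δt = 3 h).
k = −Δt / ln(Q₂/Q₁) = −3 / ln(4/15) = 2.27 h.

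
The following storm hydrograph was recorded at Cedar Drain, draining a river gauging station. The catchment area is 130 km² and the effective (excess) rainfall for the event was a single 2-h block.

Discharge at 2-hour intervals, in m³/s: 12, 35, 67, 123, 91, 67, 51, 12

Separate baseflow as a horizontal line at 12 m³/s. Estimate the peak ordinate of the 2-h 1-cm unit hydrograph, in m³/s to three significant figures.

Direct runoff: 0.0, 23.0, 55.0, 111.0, 79.0, 55.0, 39.0, 0.0 m³/s; ΣQ_DR = 362.0 m³/s, peak = 111.0 m³/s.
Runoff depth d = ΣQ_DR·Δt / A = 362.0 × 7200 / (130 km²) = 20.05 mm.
The 1-cm UH is the DRH scaled by (10 mm)/d, so U_p = 111.0 × 10/20.05 = 55.4 m³/s.

U_p ≈ 55.4 m³/s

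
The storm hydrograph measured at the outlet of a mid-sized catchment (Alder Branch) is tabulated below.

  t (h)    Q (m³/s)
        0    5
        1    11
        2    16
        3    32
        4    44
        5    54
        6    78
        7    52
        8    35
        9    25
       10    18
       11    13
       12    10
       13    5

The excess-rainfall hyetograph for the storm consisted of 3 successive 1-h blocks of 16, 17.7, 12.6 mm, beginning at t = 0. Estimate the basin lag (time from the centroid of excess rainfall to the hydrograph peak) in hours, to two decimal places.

Centroid of excess rainfall: t_c = Σ P_i·t̄_i / ΣP_i = 1.4266 h (block centres at 0.5, 1.5, 2.5 h).
Hydrograph peak occurs at t = 6 h, so basin lag t_L = 6 − 1.4266 = 4.57 h.

t_L ≈ 4.57 h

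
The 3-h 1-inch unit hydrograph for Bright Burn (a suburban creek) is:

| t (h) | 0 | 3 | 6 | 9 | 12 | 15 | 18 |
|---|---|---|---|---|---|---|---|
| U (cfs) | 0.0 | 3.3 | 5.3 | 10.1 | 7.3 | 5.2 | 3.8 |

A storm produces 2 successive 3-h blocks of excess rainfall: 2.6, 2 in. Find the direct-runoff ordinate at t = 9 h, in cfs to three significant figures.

Q ≈ 36.9 cfs

By discrete convolution, Q_j = Σ (P_i / 1 in) · U_{j−i}.
At t = 9 h (j=3): Q = (2.6/1)·10.1 + (2/1)·5.3 = 36.9 cfs.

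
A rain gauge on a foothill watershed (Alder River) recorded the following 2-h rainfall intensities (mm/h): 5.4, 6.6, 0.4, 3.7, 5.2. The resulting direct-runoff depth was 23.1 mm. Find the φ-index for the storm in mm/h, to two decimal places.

φ ≈ 2.34 mm/h

Only the 4 blocks with intensity above φ contribute runoff: 5.4, 6.6, 3.7, 5.2 mm/h.
Σ(I−φ)·Δt = d  ⇒  (5.4+6.6+3.7+5.2 − 4φ)·2 = 23.1
φ = (20.90 − 23.1/2) / 4 = 2.34 mm/h.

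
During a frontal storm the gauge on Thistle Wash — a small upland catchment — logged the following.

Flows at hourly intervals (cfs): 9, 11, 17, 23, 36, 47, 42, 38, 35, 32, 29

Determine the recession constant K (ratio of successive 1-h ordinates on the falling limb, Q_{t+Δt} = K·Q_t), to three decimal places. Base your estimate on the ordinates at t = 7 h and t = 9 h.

K ≈ 0.918

Using the recession-limb readings at t = 7 h and t = 9 h: Q falls from 38 to 32 cfs over 2 intervals.
K = (Q₂/Q₁)^(1/2) = (32/38)^(1/2) = 0.918.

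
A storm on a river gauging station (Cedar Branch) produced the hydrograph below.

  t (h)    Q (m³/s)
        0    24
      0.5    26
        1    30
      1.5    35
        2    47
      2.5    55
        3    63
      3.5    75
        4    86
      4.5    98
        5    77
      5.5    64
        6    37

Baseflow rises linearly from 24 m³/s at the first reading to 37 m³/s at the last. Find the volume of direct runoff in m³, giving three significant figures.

V ≈ 5.77 × 10^5 m³

Direct-runoff ordinates (Q − Q_b): 0.00, 0.92, 3.83, 7.75, 18.67, 25.58, 32.50, 43.42, 53.33, 64.25, 42.17, 28.08, 0.00 m³/s.
ΣQ_DR = 320.5 m³/s.
With Δt = 0.5 h = 1800 s, V = ΣQ_DR · Δt = 320.5 × 1800 = 5.77 × 10^5 m³.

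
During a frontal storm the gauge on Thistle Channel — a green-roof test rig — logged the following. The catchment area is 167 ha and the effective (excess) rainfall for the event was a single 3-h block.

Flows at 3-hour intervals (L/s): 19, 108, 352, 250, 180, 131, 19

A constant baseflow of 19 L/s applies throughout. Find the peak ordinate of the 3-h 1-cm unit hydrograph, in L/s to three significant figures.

U_p ≈ 556 L/s

Direct runoff: 0.0, 89.0, 333.0, 231.0, 161.0, 112.0, 0.0 L/s; ΣQ_DR = 926.0 L/s, peak = 333.0 L/s.
Runoff depth d = ΣQ_DR·Δt / A = 926.0 × 10800 / (167 ha) = 5.989 mm.
The 1-cm UH is the DRH scaled by (10 mm)/d, so U_p = 333.0 × 10/5.989 = 556 L/s.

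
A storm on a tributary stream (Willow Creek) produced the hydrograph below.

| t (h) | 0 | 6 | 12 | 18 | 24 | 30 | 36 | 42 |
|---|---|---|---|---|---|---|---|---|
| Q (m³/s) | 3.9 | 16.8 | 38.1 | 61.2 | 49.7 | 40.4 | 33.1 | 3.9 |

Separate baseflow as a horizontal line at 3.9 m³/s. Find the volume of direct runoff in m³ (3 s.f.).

V ≈ 4.66 × 10^6 m³

Direct-runoff ordinates (Q − Q_b): 0.0, 12.9, 34.2, 57.3, 45.8, 36.5, 29.2, 0.0 m³/s.
ΣQ_DR = 215.9 m³/s.
With Δt = 6 h = 21600 s, V = ΣQ_DR · Δt = 215.9 × 21600 = 4.66 × 10^6 m³.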